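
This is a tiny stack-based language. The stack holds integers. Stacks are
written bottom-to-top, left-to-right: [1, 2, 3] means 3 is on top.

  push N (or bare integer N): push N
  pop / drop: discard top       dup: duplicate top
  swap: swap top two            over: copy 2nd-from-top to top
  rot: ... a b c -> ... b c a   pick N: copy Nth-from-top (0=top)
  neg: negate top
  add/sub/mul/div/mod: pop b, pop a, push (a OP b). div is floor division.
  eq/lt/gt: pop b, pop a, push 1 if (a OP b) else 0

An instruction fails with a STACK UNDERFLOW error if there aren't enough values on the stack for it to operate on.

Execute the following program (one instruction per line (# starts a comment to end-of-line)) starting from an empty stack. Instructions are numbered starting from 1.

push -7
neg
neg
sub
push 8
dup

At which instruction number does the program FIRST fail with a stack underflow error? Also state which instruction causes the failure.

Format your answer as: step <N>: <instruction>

Step 1 ('push -7'): stack = [-7], depth = 1
Step 2 ('neg'): stack = [7], depth = 1
Step 3 ('neg'): stack = [-7], depth = 1
Step 4 ('sub'): needs 2 value(s) but depth is 1 — STACK UNDERFLOW

Answer: step 4: sub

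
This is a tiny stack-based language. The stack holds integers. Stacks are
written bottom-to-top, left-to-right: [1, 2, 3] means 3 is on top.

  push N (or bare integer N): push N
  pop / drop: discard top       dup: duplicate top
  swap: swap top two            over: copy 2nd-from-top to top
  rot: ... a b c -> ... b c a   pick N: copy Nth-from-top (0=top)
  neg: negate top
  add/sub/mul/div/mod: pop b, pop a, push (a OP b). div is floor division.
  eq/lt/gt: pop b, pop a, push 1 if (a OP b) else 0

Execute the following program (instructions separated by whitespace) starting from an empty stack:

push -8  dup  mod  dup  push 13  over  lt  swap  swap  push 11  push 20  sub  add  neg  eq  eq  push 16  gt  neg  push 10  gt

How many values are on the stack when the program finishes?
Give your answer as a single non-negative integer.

Answer: 1

Derivation:
After 'push -8': stack = [-8] (depth 1)
After 'dup': stack = [-8, -8] (depth 2)
After 'mod': stack = [0] (depth 1)
After 'dup': stack = [0, 0] (depth 2)
After 'push 13': stack = [0, 0, 13] (depth 3)
After 'over': stack = [0, 0, 13, 0] (depth 4)
After 'lt': stack = [0, 0, 0] (depth 3)
After 'swap': stack = [0, 0, 0] (depth 3)
After 'swap': stack = [0, 0, 0] (depth 3)
After 'push 11': stack = [0, 0, 0, 11] (depth 4)
  ...
After 'sub': stack = [0, 0, 0, -9] (depth 4)
After 'add': stack = [0, 0, -9] (depth 3)
After 'neg': stack = [0, 0, 9] (depth 3)
After 'eq': stack = [0, 0] (depth 2)
After 'eq': stack = [1] (depth 1)
After 'push 16': stack = [1, 16] (depth 2)
After 'gt': stack = [0] (depth 1)
After 'neg': stack = [0] (depth 1)
After 'push 10': stack = [0, 10] (depth 2)
After 'gt': stack = [0] (depth 1)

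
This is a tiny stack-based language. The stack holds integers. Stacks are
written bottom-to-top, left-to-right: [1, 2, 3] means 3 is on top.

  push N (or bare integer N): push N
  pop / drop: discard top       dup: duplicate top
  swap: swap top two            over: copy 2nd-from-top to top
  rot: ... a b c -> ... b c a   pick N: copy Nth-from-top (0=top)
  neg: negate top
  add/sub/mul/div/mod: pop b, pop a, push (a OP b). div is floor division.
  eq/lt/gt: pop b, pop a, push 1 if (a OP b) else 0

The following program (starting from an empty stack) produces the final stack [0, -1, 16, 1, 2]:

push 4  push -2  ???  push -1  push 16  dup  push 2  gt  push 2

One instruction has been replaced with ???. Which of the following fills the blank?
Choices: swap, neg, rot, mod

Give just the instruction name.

Stack before ???: [4, -2]
Stack after ???:  [0]
Checking each choice:
  swap: produces [-2, 4, -1, 16, 1, 2]
  neg: produces [4, 2, -1, 16, 1, 2]
  rot: stack underflow (need 3, have 2)
  mod: MATCH


Answer: mod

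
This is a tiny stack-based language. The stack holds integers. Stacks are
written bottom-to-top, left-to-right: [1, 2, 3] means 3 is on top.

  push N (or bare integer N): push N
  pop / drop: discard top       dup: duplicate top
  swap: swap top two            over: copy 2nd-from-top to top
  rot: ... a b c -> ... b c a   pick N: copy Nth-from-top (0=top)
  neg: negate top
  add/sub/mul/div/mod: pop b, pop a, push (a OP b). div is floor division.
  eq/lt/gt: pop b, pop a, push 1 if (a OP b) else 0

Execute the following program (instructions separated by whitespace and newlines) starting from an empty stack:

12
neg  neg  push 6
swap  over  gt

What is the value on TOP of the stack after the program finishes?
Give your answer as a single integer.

Answer: 1

Derivation:
After 'push 12': [12]
After 'neg': [-12]
After 'neg': [12]
After 'push 6': [12, 6]
After 'swap': [6, 12]
After 'over': [6, 12, 6]
After 'gt': [6, 1]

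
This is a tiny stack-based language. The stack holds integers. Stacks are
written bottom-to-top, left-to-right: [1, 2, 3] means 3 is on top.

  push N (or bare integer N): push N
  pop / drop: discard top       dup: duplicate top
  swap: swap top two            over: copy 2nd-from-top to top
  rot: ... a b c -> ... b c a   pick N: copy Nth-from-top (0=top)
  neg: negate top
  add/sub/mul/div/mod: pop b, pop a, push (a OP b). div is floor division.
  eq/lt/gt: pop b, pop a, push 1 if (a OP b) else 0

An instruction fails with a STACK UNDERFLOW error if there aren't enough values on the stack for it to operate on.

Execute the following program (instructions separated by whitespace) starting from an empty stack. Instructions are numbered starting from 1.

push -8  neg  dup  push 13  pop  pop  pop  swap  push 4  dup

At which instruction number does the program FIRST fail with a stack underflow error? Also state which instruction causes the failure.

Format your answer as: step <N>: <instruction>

Step 1 ('push -8'): stack = [-8], depth = 1
Step 2 ('neg'): stack = [8], depth = 1
Step 3 ('dup'): stack = [8, 8], depth = 2
Step 4 ('push 13'): stack = [8, 8, 13], depth = 3
Step 5 ('pop'): stack = [8, 8], depth = 2
Step 6 ('pop'): stack = [8], depth = 1
Step 7 ('pop'): stack = [], depth = 0
Step 8 ('swap'): needs 2 value(s) but depth is 0 — STACK UNDERFLOW

Answer: step 8: swap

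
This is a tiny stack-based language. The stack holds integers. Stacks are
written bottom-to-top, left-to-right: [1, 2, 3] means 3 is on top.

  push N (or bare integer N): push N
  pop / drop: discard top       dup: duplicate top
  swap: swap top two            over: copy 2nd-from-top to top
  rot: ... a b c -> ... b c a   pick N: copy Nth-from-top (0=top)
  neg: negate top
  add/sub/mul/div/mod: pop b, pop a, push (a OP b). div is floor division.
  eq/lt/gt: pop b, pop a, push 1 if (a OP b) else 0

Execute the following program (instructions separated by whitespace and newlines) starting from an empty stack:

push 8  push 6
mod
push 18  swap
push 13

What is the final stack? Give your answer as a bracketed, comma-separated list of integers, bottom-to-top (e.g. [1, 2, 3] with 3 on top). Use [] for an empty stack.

Answer: [18, 2, 13]

Derivation:
After 'push 8': [8]
After 'push 6': [8, 6]
After 'mod': [2]
After 'push 18': [2, 18]
After 'swap': [18, 2]
After 'push 13': [18, 2, 13]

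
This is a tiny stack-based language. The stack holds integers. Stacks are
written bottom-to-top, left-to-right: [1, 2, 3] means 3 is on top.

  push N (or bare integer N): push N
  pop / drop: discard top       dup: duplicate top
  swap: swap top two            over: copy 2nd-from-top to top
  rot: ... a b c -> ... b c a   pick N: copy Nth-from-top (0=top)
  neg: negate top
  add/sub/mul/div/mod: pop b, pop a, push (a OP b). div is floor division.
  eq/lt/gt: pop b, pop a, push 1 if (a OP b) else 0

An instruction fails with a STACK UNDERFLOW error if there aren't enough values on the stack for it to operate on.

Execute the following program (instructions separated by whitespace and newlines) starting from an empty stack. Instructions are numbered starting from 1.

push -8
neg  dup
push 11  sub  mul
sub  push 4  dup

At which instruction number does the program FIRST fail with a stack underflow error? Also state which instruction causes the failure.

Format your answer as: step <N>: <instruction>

Answer: step 7: sub

Derivation:
Step 1 ('push -8'): stack = [-8], depth = 1
Step 2 ('neg'): stack = [8], depth = 1
Step 3 ('dup'): stack = [8, 8], depth = 2
Step 4 ('push 11'): stack = [8, 8, 11], depth = 3
Step 5 ('sub'): stack = [8, -3], depth = 2
Step 6 ('mul'): stack = [-24], depth = 1
Step 7 ('sub'): needs 2 value(s) but depth is 1 — STACK UNDERFLOW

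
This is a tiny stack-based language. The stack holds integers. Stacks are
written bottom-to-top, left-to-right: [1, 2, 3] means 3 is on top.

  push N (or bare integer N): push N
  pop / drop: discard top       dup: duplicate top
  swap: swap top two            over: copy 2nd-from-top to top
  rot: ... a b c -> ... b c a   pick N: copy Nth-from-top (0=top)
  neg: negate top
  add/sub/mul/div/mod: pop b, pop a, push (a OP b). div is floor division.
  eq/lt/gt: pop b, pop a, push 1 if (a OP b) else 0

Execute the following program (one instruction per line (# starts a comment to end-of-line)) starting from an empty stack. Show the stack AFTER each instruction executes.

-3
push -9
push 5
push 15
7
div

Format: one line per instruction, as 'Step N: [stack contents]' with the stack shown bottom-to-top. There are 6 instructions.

Step 1: [-3]
Step 2: [-3, -9]
Step 3: [-3, -9, 5]
Step 4: [-3, -9, 5, 15]
Step 5: [-3, -9, 5, 15, 7]
Step 6: [-3, -9, 5, 2]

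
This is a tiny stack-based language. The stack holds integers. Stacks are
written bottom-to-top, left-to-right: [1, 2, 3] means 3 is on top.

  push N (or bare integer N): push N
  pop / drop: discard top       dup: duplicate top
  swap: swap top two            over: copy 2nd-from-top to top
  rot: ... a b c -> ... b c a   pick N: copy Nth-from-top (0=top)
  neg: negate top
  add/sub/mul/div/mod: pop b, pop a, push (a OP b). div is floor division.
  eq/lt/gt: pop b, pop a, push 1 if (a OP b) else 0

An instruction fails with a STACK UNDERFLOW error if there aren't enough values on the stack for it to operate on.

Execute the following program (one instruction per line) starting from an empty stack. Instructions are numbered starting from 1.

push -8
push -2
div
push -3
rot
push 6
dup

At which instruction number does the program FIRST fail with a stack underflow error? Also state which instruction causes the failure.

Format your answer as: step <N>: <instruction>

Step 1 ('push -8'): stack = [-8], depth = 1
Step 2 ('push -2'): stack = [-8, -2], depth = 2
Step 3 ('div'): stack = [4], depth = 1
Step 4 ('push -3'): stack = [4, -3], depth = 2
Step 5 ('rot'): needs 3 value(s) but depth is 2 — STACK UNDERFLOW

Answer: step 5: rot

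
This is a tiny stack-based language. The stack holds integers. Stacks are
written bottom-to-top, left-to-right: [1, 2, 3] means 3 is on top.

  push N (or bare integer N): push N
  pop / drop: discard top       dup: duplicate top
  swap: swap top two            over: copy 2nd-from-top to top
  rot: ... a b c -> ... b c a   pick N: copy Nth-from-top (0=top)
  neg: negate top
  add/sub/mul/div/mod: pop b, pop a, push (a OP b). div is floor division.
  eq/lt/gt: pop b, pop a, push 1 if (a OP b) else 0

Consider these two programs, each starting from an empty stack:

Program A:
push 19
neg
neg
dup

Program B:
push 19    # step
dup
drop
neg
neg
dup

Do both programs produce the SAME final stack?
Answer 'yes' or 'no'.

Answer: yes

Derivation:
Program A trace:
  After 'push 19': [19]
  After 'neg': [-19]
  After 'neg': [19]
  After 'dup': [19, 19]
Program A final stack: [19, 19]

Program B trace:
  After 'push 19': [19]
  After 'dup': [19, 19]
  After 'drop': [19]
  After 'neg': [-19]
  After 'neg': [19]
  After 'dup': [19, 19]
Program B final stack: [19, 19]
Same: yes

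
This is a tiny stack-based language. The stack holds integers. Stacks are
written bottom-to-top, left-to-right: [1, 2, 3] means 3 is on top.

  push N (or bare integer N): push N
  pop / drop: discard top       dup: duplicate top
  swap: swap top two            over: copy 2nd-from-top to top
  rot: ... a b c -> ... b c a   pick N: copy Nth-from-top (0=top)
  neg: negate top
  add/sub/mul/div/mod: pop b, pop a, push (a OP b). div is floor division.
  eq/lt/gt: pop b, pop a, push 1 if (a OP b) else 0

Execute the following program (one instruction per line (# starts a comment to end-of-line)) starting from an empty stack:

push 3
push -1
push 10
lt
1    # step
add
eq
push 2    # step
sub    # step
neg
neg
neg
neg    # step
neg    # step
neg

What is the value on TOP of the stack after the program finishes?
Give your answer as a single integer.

Answer: -2

Derivation:
After 'push 3': [3]
After 'push -1': [3, -1]
After 'push 10': [3, -1, 10]
After 'lt': [3, 1]
After 'push 1': [3, 1, 1]
After 'add': [3, 2]
After 'eq': [0]
After 'push 2': [0, 2]
After 'sub': [-2]
After 'neg': [2]
After 'neg': [-2]
After 'neg': [2]
After 'neg': [-2]
After 'neg': [2]
After 'neg': [-2]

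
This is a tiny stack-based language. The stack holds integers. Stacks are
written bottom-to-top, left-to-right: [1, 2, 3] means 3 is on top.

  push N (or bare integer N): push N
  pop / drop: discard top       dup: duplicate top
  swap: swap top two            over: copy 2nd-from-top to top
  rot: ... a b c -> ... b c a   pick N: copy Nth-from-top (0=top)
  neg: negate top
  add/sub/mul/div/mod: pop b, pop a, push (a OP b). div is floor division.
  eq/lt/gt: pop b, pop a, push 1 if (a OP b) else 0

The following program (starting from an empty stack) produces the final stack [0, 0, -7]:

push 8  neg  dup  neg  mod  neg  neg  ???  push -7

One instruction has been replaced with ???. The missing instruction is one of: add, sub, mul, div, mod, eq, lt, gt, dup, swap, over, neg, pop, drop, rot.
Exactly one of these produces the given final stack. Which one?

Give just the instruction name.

Stack before ???: [0]
Stack after ???:  [0, 0]
The instruction that transforms [0] -> [0, 0] is: dup

Answer: dup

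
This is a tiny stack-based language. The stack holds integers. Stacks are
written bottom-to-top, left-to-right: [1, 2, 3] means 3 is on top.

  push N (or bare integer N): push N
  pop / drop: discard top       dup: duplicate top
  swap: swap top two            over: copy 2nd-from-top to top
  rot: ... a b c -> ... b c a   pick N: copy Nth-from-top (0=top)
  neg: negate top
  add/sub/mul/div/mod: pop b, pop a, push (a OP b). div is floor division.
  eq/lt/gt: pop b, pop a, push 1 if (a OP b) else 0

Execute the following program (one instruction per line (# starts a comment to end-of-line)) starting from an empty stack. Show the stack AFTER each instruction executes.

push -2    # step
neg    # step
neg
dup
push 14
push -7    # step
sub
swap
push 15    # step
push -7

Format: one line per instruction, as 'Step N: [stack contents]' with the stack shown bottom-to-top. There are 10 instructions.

Step 1: [-2]
Step 2: [2]
Step 3: [-2]
Step 4: [-2, -2]
Step 5: [-2, -2, 14]
Step 6: [-2, -2, 14, -7]
Step 7: [-2, -2, 21]
Step 8: [-2, 21, -2]
Step 9: [-2, 21, -2, 15]
Step 10: [-2, 21, -2, 15, -7]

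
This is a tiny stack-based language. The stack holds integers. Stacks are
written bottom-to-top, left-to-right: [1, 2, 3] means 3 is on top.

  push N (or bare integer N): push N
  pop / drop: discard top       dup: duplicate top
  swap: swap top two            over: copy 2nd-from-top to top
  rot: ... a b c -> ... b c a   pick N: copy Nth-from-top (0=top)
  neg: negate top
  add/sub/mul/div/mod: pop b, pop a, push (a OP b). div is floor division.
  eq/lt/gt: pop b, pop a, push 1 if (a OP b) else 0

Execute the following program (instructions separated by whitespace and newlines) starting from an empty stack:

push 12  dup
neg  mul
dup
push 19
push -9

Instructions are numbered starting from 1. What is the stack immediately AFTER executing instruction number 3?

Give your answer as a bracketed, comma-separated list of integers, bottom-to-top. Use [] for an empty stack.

Step 1 ('push 12'): [12]
Step 2 ('dup'): [12, 12]
Step 3 ('neg'): [12, -12]

Answer: [12, -12]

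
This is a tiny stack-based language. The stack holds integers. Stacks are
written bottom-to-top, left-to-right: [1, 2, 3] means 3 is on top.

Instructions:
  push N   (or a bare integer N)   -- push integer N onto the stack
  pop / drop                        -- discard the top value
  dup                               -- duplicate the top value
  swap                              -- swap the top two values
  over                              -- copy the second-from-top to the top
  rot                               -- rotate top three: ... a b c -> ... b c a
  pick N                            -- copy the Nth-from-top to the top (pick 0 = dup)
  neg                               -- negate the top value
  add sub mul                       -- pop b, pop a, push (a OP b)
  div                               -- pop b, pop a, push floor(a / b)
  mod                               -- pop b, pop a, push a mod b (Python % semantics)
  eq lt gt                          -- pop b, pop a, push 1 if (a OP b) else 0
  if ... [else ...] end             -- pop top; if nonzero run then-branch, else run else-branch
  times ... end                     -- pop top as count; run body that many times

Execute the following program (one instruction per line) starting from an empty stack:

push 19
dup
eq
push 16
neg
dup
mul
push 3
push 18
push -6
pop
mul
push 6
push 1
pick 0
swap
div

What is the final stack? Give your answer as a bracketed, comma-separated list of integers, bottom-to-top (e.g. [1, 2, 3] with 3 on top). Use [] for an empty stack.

Answer: [1, 256, 54, 6, 1]

Derivation:
After 'push 19': [19]
After 'dup': [19, 19]
After 'eq': [1]
After 'push 16': [1, 16]
After 'neg': [1, -16]
After 'dup': [1, -16, -16]
After 'mul': [1, 256]
After 'push 3': [1, 256, 3]
After 'push 18': [1, 256, 3, 18]
After 'push -6': [1, 256, 3, 18, -6]
After 'pop': [1, 256, 3, 18]
After 'mul': [1, 256, 54]
After 'push 6': [1, 256, 54, 6]
After 'push 1': [1, 256, 54, 6, 1]
After 'pick 0': [1, 256, 54, 6, 1, 1]
After 'swap': [1, 256, 54, 6, 1, 1]
After 'div': [1, 256, 54, 6, 1]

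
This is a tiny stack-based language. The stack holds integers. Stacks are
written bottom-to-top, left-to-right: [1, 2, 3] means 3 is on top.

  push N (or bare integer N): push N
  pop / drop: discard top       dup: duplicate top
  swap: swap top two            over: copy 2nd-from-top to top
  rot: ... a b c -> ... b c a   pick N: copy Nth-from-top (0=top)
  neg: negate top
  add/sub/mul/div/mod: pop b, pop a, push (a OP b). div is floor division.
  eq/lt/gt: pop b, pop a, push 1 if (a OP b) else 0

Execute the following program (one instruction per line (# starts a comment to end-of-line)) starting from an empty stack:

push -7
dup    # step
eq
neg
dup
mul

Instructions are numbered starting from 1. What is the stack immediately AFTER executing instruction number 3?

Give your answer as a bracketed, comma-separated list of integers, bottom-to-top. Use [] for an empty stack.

Answer: [1]

Derivation:
Step 1 ('push -7'): [-7]
Step 2 ('dup'): [-7, -7]
Step 3 ('eq'): [1]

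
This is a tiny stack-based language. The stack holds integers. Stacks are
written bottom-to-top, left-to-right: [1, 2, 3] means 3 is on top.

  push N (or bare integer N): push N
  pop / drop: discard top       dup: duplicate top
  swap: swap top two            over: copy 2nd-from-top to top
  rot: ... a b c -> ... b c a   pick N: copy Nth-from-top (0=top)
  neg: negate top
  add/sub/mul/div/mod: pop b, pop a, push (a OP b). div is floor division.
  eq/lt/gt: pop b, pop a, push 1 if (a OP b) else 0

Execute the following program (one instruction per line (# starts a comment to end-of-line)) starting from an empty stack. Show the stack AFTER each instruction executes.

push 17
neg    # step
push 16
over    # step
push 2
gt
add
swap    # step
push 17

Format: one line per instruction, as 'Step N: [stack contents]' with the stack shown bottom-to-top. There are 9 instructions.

Step 1: [17]
Step 2: [-17]
Step 3: [-17, 16]
Step 4: [-17, 16, -17]
Step 5: [-17, 16, -17, 2]
Step 6: [-17, 16, 0]
Step 7: [-17, 16]
Step 8: [16, -17]
Step 9: [16, -17, 17]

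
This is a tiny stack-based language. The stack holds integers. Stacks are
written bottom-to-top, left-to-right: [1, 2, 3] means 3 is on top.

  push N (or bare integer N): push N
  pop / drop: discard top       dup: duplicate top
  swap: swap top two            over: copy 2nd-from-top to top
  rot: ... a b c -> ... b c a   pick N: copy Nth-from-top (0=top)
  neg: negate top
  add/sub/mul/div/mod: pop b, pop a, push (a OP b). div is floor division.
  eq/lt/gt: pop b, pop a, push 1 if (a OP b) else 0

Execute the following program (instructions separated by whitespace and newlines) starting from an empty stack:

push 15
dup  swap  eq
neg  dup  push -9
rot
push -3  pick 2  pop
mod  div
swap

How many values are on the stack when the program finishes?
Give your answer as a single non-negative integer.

After 'push 15': stack = [15] (depth 1)
After 'dup': stack = [15, 15] (depth 2)
After 'swap': stack = [15, 15] (depth 2)
After 'eq': stack = [1] (depth 1)
After 'neg': stack = [-1] (depth 1)
After 'dup': stack = [-1, -1] (depth 2)
After 'push -9': stack = [-1, -1, -9] (depth 3)
After 'rot': stack = [-1, -9, -1] (depth 3)
After 'push -3': stack = [-1, -9, -1, -3] (depth 4)
After 'pick 2': stack = [-1, -9, -1, -3, -9] (depth 5)
After 'pop': stack = [-1, -9, -1, -3] (depth 4)
After 'mod': stack = [-1, -9, -1] (depth 3)
After 'div': stack = [-1, 9] (depth 2)
After 'swap': stack = [9, -1] (depth 2)

Answer: 2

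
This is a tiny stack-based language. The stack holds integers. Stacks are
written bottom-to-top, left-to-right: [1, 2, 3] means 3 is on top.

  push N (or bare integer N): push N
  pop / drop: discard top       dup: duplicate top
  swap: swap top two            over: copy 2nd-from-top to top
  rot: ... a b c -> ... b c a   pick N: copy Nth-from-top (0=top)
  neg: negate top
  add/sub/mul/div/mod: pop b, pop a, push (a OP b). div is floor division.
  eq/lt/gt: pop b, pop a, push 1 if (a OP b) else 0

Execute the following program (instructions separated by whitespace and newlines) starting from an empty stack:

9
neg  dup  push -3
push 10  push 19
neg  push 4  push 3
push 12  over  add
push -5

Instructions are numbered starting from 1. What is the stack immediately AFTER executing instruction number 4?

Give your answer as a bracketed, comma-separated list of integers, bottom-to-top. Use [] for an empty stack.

Answer: [-9, -9, -3]

Derivation:
Step 1 ('9'): [9]
Step 2 ('neg'): [-9]
Step 3 ('dup'): [-9, -9]
Step 4 ('push -3'): [-9, -9, -3]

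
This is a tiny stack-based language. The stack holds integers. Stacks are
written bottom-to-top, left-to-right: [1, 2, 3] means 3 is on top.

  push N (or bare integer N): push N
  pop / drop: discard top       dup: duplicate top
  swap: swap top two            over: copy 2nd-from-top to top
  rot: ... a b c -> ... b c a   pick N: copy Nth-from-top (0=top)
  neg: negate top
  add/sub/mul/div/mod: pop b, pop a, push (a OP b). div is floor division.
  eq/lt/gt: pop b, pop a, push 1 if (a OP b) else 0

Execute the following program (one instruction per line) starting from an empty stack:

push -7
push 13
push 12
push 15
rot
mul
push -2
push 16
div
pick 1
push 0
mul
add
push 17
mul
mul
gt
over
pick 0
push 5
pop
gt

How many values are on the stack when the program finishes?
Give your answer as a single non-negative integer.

Answer: 3

Derivation:
After 'push -7': stack = [-7] (depth 1)
After 'push 13': stack = [-7, 13] (depth 2)
After 'push 12': stack = [-7, 13, 12] (depth 3)
After 'push 15': stack = [-7, 13, 12, 15] (depth 4)
After 'rot': stack = [-7, 12, 15, 13] (depth 4)
After 'mul': stack = [-7, 12, 195] (depth 3)
After 'push -2': stack = [-7, 12, 195, -2] (depth 4)
After 'push 16': stack = [-7, 12, 195, -2, 16] (depth 5)
After 'div': stack = [-7, 12, 195, -1] (depth 4)
After 'pick 1': stack = [-7, 12, 195, -1, 195] (depth 5)
  ...
After 'add': stack = [-7, 12, 195, -1] (depth 4)
After 'push 17': stack = [-7, 12, 195, -1, 17] (depth 5)
After 'mul': stack = [-7, 12, 195, -17] (depth 4)
After 'mul': stack = [-7, 12, -3315] (depth 3)
After 'gt': stack = [-7, 1] (depth 2)
After 'over': stack = [-7, 1, -7] (depth 3)
After 'pick 0': stack = [-7, 1, -7, -7] (depth 4)
After 'push 5': stack = [-7, 1, -7, -7, 5] (depth 5)
After 'pop': stack = [-7, 1, -7, -7] (depth 4)
After 'gt': stack = [-7, 1, 0] (depth 3)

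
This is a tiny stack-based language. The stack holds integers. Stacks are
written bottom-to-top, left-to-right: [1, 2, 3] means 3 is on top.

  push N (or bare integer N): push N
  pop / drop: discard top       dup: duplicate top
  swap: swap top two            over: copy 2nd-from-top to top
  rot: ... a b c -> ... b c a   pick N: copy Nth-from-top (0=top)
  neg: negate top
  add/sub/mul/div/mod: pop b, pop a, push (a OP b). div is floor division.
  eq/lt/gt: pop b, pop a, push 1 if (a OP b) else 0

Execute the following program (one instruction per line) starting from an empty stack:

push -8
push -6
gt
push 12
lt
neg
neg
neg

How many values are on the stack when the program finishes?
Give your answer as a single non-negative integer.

After 'push -8': stack = [-8] (depth 1)
After 'push -6': stack = [-8, -6] (depth 2)
After 'gt': stack = [0] (depth 1)
After 'push 12': stack = [0, 12] (depth 2)
After 'lt': stack = [1] (depth 1)
After 'neg': stack = [-1] (depth 1)
After 'neg': stack = [1] (depth 1)
After 'neg': stack = [-1] (depth 1)

Answer: 1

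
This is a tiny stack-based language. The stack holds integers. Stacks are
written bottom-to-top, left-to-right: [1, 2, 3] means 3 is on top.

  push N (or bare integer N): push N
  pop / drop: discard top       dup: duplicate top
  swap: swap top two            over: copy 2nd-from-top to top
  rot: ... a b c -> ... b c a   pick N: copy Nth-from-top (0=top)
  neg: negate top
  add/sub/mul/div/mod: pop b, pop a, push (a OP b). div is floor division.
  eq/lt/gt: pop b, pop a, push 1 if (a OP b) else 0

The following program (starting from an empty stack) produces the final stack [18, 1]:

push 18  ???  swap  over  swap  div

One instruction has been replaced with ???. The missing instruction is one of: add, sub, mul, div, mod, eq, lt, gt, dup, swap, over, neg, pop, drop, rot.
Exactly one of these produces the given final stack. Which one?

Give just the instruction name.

Answer: dup

Derivation:
Stack before ???: [18]
Stack after ???:  [18, 18]
The instruction that transforms [18] -> [18, 18] is: dup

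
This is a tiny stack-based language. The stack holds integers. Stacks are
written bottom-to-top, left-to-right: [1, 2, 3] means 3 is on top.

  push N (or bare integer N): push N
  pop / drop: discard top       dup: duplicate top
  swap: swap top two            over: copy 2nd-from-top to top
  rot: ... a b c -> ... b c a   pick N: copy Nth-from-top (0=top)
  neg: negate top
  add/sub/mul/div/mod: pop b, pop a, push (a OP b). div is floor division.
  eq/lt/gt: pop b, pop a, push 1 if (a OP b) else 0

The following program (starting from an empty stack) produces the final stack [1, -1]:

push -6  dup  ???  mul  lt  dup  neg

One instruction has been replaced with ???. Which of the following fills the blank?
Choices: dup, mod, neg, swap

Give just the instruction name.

Stack before ???: [-6, -6]
Stack after ???:  [-6, -6, -6]
Checking each choice:
  dup: MATCH
  mod: stack underflow (need 2, have 1)
  neg: stack underflow (need 2, have 1)
  swap: stack underflow (need 2, have 1)


Answer: dup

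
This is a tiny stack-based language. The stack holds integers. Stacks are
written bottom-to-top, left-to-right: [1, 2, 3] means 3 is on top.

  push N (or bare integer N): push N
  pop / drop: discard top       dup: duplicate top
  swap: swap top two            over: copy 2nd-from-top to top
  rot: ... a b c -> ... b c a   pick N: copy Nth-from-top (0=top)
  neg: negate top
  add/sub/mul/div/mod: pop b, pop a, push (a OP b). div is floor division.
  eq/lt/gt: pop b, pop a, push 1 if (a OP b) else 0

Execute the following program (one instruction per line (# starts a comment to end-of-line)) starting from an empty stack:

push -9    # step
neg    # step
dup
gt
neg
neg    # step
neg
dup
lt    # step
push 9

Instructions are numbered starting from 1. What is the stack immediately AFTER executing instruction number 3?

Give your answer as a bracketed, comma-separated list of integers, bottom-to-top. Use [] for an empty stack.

Step 1 ('push -9'): [-9]
Step 2 ('neg'): [9]
Step 3 ('dup'): [9, 9]

Answer: [9, 9]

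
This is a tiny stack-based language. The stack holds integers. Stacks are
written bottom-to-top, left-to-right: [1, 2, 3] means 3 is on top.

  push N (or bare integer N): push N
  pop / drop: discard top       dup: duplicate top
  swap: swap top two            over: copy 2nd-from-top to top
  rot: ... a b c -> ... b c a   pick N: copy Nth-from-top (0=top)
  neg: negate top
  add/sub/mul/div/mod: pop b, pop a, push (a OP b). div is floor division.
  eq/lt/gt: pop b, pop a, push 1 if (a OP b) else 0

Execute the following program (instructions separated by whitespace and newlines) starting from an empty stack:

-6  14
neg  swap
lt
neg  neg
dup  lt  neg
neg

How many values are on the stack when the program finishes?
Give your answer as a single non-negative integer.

After 'push -6': stack = [-6] (depth 1)
After 'push 14': stack = [-6, 14] (depth 2)
After 'neg': stack = [-6, -14] (depth 2)
After 'swap': stack = [-14, -6] (depth 2)
After 'lt': stack = [1] (depth 1)
After 'neg': stack = [-1] (depth 1)
After 'neg': stack = [1] (depth 1)
After 'dup': stack = [1, 1] (depth 2)
After 'lt': stack = [0] (depth 1)
After 'neg': stack = [0] (depth 1)
After 'neg': stack = [0] (depth 1)

Answer: 1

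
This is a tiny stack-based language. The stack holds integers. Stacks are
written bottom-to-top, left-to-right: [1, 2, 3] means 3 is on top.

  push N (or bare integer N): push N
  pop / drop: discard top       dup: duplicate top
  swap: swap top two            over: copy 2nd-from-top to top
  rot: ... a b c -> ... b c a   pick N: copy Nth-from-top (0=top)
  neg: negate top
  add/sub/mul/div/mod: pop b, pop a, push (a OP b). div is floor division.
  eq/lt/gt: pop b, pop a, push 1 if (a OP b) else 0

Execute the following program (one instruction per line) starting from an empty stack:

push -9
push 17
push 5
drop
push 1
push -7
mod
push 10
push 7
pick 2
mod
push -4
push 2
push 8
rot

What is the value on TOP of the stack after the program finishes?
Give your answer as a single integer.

After 'push -9': [-9]
After 'push 17': [-9, 17]
After 'push 5': [-9, 17, 5]
After 'drop': [-9, 17]
After 'push 1': [-9, 17, 1]
After 'push -7': [-9, 17, 1, -7]
After 'mod': [-9, 17, -6]
After 'push 10': [-9, 17, -6, 10]
After 'push 7': [-9, 17, -6, 10, 7]
After 'pick 2': [-9, 17, -6, 10, 7, -6]
After 'mod': [-9, 17, -6, 10, -5]
After 'push -4': [-9, 17, -6, 10, -5, -4]
After 'push 2': [-9, 17, -6, 10, -5, -4, 2]
After 'push 8': [-9, 17, -6, 10, -5, -4, 2, 8]
After 'rot': [-9, 17, -6, 10, -5, 2, 8, -4]

Answer: -4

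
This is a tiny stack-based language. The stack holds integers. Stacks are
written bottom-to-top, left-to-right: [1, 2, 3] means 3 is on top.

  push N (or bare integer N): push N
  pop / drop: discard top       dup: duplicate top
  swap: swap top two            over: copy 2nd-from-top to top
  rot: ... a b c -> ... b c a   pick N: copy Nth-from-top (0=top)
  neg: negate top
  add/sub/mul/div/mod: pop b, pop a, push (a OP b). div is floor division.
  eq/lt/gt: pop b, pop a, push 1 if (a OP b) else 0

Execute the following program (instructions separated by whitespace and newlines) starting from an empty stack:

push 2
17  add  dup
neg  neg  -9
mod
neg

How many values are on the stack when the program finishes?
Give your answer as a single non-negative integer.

Answer: 2

Derivation:
After 'push 2': stack = [2] (depth 1)
After 'push 17': stack = [2, 17] (depth 2)
After 'add': stack = [19] (depth 1)
After 'dup': stack = [19, 19] (depth 2)
After 'neg': stack = [19, -19] (depth 2)
After 'neg': stack = [19, 19] (depth 2)
After 'push -9': stack = [19, 19, -9] (depth 3)
After 'mod': stack = [19, -8] (depth 2)
After 'neg': stack = [19, 8] (depth 2)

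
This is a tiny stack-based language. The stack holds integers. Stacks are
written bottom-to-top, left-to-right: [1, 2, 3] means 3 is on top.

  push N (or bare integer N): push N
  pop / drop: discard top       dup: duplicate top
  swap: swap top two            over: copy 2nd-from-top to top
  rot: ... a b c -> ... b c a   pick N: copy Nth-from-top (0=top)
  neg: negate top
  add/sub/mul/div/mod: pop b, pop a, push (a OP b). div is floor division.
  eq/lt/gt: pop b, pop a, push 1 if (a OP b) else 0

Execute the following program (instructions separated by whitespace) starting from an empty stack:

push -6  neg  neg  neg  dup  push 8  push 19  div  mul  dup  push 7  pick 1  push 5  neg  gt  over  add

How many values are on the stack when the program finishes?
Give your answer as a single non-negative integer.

Answer: 5

Derivation:
After 'push -6': stack = [-6] (depth 1)
After 'neg': stack = [6] (depth 1)
After 'neg': stack = [-6] (depth 1)
After 'neg': stack = [6] (depth 1)
After 'dup': stack = [6, 6] (depth 2)
After 'push 8': stack = [6, 6, 8] (depth 3)
After 'push 19': stack = [6, 6, 8, 19] (depth 4)
After 'div': stack = [6, 6, 0] (depth 3)
After 'mul': stack = [6, 0] (depth 2)
After 'dup': stack = [6, 0, 0] (depth 3)
After 'push 7': stack = [6, 0, 0, 7] (depth 4)
After 'pick 1': stack = [6, 0, 0, 7, 0] (depth 5)
After 'push 5': stack = [6, 0, 0, 7, 0, 5] (depth 6)
After 'neg': stack = [6, 0, 0, 7, 0, -5] (depth 6)
After 'gt': stack = [6, 0, 0, 7, 1] (depth 5)
After 'over': stack = [6, 0, 0, 7, 1, 7] (depth 6)
After 'add': stack = [6, 0, 0, 7, 8] (depth 5)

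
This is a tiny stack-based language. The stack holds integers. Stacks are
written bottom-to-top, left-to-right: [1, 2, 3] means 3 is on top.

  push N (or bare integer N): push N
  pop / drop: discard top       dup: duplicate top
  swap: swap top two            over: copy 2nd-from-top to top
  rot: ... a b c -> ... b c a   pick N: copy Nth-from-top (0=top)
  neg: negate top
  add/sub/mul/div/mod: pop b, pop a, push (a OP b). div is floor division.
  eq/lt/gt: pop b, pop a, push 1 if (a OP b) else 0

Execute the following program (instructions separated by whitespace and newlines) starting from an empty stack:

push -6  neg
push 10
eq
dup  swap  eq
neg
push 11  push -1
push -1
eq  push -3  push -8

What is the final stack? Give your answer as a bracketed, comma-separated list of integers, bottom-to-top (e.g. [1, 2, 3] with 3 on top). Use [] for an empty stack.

After 'push -6': [-6]
After 'neg': [6]
After 'push 10': [6, 10]
After 'eq': [0]
After 'dup': [0, 0]
After 'swap': [0, 0]
After 'eq': [1]
After 'neg': [-1]
After 'push 11': [-1, 11]
After 'push -1': [-1, 11, -1]
After 'push -1': [-1, 11, -1, -1]
After 'eq': [-1, 11, 1]
After 'push -3': [-1, 11, 1, -3]
After 'push -8': [-1, 11, 1, -3, -8]

Answer: [-1, 11, 1, -3, -8]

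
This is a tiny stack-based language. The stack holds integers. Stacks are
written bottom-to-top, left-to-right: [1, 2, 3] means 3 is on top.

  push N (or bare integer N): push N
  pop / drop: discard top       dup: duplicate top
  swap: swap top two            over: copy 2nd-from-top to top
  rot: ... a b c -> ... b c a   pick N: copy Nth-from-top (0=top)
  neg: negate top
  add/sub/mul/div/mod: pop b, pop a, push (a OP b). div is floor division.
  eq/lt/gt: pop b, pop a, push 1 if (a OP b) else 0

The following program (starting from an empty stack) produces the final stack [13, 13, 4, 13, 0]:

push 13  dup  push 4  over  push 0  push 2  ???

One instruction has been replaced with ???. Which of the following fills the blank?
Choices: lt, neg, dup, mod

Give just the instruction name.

Answer: mod

Derivation:
Stack before ???: [13, 13, 4, 13, 0, 2]
Stack after ???:  [13, 13, 4, 13, 0]
Checking each choice:
  lt: produces [13, 13, 4, 13, 1]
  neg: produces [13, 13, 4, 13, 0, -2]
  dup: produces [13, 13, 4, 13, 0, 2, 2]
  mod: MATCH


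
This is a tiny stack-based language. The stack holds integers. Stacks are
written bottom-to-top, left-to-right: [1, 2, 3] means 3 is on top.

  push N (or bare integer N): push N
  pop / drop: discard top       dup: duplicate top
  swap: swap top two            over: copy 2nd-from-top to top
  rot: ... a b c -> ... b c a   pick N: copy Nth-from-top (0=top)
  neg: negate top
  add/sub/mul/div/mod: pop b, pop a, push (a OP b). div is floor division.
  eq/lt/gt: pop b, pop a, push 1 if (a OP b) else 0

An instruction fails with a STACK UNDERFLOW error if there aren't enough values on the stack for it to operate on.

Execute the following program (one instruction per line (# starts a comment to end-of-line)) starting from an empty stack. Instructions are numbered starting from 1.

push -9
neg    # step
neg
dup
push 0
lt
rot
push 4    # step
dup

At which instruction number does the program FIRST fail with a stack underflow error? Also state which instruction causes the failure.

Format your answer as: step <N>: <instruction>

Answer: step 7: rot

Derivation:
Step 1 ('push -9'): stack = [-9], depth = 1
Step 2 ('neg'): stack = [9], depth = 1
Step 3 ('neg'): stack = [-9], depth = 1
Step 4 ('dup'): stack = [-9, -9], depth = 2
Step 5 ('push 0'): stack = [-9, -9, 0], depth = 3
Step 6 ('lt'): stack = [-9, 1], depth = 2
Step 7 ('rot'): needs 3 value(s) but depth is 2 — STACK UNDERFLOW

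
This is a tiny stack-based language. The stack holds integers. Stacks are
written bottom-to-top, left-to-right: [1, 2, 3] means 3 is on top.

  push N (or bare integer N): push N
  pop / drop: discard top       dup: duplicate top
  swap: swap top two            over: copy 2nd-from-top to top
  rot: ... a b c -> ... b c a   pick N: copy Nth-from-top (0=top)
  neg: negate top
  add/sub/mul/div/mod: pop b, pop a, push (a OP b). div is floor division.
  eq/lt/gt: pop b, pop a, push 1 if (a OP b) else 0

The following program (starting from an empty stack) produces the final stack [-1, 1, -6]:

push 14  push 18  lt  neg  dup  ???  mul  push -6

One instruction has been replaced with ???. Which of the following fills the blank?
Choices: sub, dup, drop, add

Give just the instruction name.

Answer: dup

Derivation:
Stack before ???: [-1, -1]
Stack after ???:  [-1, -1, -1]
Checking each choice:
  sub: stack underflow (need 2, have 1)
  dup: MATCH
  drop: stack underflow (need 2, have 1)
  add: stack underflow (need 2, have 1)


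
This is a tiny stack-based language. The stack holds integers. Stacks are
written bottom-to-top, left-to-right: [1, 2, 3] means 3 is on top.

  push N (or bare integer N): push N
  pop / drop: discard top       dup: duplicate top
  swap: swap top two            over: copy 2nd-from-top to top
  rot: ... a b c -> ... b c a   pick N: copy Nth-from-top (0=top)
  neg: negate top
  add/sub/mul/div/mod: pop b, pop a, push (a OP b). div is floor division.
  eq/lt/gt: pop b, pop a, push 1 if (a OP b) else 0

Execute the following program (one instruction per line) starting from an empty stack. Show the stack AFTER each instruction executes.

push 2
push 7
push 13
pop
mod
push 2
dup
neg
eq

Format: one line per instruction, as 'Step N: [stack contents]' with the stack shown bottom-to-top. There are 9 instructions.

Step 1: [2]
Step 2: [2, 7]
Step 3: [2, 7, 13]
Step 4: [2, 7]
Step 5: [2]
Step 6: [2, 2]
Step 7: [2, 2, 2]
Step 8: [2, 2, -2]
Step 9: [2, 0]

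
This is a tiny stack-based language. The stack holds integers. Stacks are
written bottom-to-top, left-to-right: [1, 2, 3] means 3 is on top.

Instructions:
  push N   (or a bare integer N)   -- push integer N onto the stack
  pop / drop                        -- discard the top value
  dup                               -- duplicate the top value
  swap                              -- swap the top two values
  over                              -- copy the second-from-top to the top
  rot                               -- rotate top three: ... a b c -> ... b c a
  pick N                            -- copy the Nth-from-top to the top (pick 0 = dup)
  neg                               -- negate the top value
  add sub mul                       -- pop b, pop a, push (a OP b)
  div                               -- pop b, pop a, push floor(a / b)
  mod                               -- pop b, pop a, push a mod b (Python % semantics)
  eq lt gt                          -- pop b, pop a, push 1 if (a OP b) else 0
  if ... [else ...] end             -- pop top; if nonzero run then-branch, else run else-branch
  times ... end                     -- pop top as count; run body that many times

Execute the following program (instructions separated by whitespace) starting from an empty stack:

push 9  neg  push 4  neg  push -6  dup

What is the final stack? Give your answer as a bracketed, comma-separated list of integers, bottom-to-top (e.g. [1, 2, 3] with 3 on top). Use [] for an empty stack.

After 'push 9': [9]
After 'neg': [-9]
After 'push 4': [-9, 4]
After 'neg': [-9, -4]
After 'push -6': [-9, -4, -6]
After 'dup': [-9, -4, -6, -6]

Answer: [-9, -4, -6, -6]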